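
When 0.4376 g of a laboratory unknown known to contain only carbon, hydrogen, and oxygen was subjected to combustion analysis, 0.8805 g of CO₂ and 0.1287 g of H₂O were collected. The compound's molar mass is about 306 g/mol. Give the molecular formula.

mol C = 0.8805 g CO₂ ÷ 44.009 g/mol = 0.020007 mol
mol H = 2 × 0.1287 g H₂O ÷ 18.015 g/mol = 0.014288 mol
mass O = 0.4376 − (0.24031 + 0.014402) = 0.18289 g → mol O = 0.18289 ÷ 15.999 = 0.011431 mol
Divide by the smallest (0.011431 mol): C 1.750, H 1.250, O 1.000
Multiplying each by 4 gives whole numbers: C 7.00, H 5.00, O 4.00
Empirical formula: C7H5O4
Empirical-formula mass = 153.11 g/mol; 306 ÷ 153.11 ≈ 2, so the molecular formula is C14H10O8.

C14H10O8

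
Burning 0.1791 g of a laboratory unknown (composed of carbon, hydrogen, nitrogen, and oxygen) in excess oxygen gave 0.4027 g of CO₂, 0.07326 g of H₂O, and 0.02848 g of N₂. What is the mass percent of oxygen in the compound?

18.16%

mol C = 0.4027 g CO₂ ÷ 44.009 g/mol = 0.0091504 mol
mol H = 2 × 0.07326 g H₂O ÷ 18.015 g/mol = 0.0081332 mol
mol N = 2 × 0.02848 g N₂ ÷ 28.014 g/mol = 0.0020333 mol
mass O = 0.1791 − (0.10991 + 0.0081983 + 0.028480) = 0.032516 g → mol O = 0.032516 ÷ 15.999 = 0.0020324 mol
mass % O = 0.032516 g ÷ 0.1791 g × 100%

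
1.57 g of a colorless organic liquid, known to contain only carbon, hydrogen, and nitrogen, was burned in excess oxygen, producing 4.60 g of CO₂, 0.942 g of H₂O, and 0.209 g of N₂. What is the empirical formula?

mol C = 4.60 g CO₂ ÷ 44.009 g/mol = 0.1045 mol
mol H = 2 × 0.942 g H₂O ÷ 18.015 g/mol = 0.1046 mol
mol N = 2 × 0.209 g N₂ ÷ 28.014 g/mol = 0.01492 mol
Divide by the smallest (0.01492 mol): C 7.005, H 7.009, N 1.000

C7H7N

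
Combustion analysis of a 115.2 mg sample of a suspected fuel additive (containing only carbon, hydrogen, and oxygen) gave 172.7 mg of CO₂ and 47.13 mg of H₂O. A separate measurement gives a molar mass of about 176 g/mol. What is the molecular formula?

C6H8O6

mol C = 0.1727 g CO₂ ÷ 44.009 g/mol = 0.0039242 mol
mol H = 2 × 0.04713 g H₂O ÷ 18.015 g/mol = 0.0052323 mol
mass O = 0.1152 − (0.047134 + 0.0052742) = 0.062792 g → mol O = 0.062792 ÷ 15.999 = 0.0039248 mol
Divide by the smallest (0.0039242 mol): C 1.000, H 1.333, O 1.000
Multiplying each by 3 gives whole numbers: C 3.00, H 4.00, O 3.00
Empirical formula: C3H4O3
Empirical-formula mass = 88.06 g/mol; 176 ÷ 88.06 ≈ 2, so the molecular formula is C6H8O6.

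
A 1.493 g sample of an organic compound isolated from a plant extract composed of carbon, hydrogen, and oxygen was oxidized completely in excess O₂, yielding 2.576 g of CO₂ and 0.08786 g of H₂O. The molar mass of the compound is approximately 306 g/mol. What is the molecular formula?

mol C = 2.576 g CO₂ ÷ 44.009 g/mol = 0.058533 mol
mol H = 2 × 0.08786 g H₂O ÷ 18.015 g/mol = 0.0097541 mol
mass O = 1.493 − (0.70305 + 0.0098321) = 0.78012 g → mol O = 0.78012 ÷ 15.999 = 0.048761 mol
Divide by the smallest (0.0097541 mol): C 6.001, H 1.000, O 4.999
Empirical formula: C6HO5
Empirical-formula mass = 153.07 g/mol; 306 ÷ 153.07 ≈ 2, so the molecular formula is C12H2O10.

C12H2O10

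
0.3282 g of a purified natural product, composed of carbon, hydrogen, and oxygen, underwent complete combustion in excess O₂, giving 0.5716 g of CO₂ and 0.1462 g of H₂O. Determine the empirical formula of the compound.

mol C = 0.5716 g CO₂ ÷ 44.009 g/mol = 0.012988 mol
mol H = 2 × 0.1462 g H₂O ÷ 18.015 g/mol = 0.016231 mol
mass O = 0.3282 − (0.15600 + 0.016361) = 0.15584 g → mol O = 0.15584 ÷ 15.999 = 0.0097404 mol
Divide by the smallest (0.0097404 mol): C 1.333, H 1.666, O 1.000
Multiplying each by 3 gives whole numbers: C 4.00, H 5.00, O 3.00

C4H5O3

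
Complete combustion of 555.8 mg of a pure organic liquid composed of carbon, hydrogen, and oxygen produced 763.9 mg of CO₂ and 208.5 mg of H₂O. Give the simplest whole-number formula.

C6H8O7

mol C = 0.7639 g CO₂ ÷ 44.009 g/mol = 0.017358 mol
mol H = 2 × 0.2085 g H₂O ÷ 18.015 g/mol = 0.023147 mol
mass O = 0.5558 − (0.20848 + 0.023333) = 0.32398 g → mol O = 0.32398 ÷ 15.999 = 0.020250 mol
Divide by the smallest (0.017358 mol): C 1.000, H 1.334, O 1.167
Multiplying each by 6 gives whole numbers: C 6.00, H 8.00, O 7.00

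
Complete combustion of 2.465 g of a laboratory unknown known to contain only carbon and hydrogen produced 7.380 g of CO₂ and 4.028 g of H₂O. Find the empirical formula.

C3H8

mol C = 7.380 g CO₂ ÷ 44.009 g/mol = 0.16769 mol
mol H = 2 × 4.028 g H₂O ÷ 18.015 g/mol = 0.44718 mol
Divide by the smallest (0.16769 mol): C 1.000, H 2.667
Multiplying each by 3 gives whole numbers: C 3.00, H 8.00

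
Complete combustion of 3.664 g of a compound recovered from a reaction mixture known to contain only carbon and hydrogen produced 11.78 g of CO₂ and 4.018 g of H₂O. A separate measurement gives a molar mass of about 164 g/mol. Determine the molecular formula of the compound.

C12H20

mol C = 11.78 g CO₂ ÷ 44.009 g/mol = 0.26767 mol
mol H = 2 × 4.018 g H₂O ÷ 18.015 g/mol = 0.44607 mol
Divide by the smallest (0.26767 mol): C 1.000, H 1.666
Multiplying each by 3 gives whole numbers: C 3.00, H 5.00
Empirical formula: C3H5
Empirical-formula mass = 41.07 g/mol; 164 ÷ 41.07 ≈ 4, so the molecular formula is C12H20.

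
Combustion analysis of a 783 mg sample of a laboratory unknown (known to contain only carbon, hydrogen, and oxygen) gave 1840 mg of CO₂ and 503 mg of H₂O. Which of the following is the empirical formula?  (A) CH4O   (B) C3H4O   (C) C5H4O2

mol C = 1.84 g CO₂ ÷ 44.009 g/mol = 0.04181 mol
mol H = 2 × 0.503 g H₂O ÷ 18.015 g/mol = 0.05584 mol
mass O = 0.783 − (0.5022 + 0.05629) = 0.2245 g → mol O = 0.2245 ÷ 15.999 = 0.01403 mol
Divide by the smallest (0.01403 mol): C 2.979, H 3.979, O 1.000

(B) C3H4O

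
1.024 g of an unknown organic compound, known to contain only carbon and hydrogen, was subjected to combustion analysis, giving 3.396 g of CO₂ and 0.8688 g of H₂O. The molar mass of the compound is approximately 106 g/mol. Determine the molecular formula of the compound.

C8H10

mol C = 3.396 g CO₂ ÷ 44.009 g/mol = 0.077166 mol
mol H = 2 × 0.8688 g H₂O ÷ 18.015 g/mol = 0.096453 mol
Divide by the smallest (0.077166 mol): C 1.000, H 1.250
Multiplying each by 4 gives whole numbers: C 4.00, H 5.00
Empirical formula: C4H5
Empirical-formula mass = 53.08 g/mol; 106 ÷ 53.08 ≈ 2, so the molecular formula is C8H10.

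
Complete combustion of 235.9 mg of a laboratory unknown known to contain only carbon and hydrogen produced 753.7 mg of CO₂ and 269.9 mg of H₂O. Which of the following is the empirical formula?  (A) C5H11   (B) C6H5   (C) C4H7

(C) C4H7

mol C = 0.7537 g CO₂ ÷ 44.009 g/mol = 0.017126 mol
mol H = 2 × 0.2699 g H₂O ÷ 18.015 g/mol = 0.029964 mol
Divide by the smallest (0.017126 mol): C 1.000, H 1.750
Multiplying each by 4 gives whole numbers: C 4.00, H 7.00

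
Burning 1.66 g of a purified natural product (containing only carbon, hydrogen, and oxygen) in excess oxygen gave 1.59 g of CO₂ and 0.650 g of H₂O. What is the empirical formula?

mol C = 1.59 g CO₂ ÷ 44.009 g/mol = 0.03613 mol
mol H = 2 × 0.650 g H₂O ÷ 18.015 g/mol = 0.07216 mol
mass O = 1.66 − (0.4339 + 0.07274) = 1.153 g → mol O = 1.153 ÷ 15.999 = 0.07209 mol
Divide by the smallest (0.03613 mol): C 1.000, H 1.997, O 1.995

CH2O2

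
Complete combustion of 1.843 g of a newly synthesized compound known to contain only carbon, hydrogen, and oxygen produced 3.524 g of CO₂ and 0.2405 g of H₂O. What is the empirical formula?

C3HO2

mol C = 3.524 g CO₂ ÷ 44.009 g/mol = 0.080075 mol
mol H = 2 × 0.2405 g H₂O ÷ 18.015 g/mol = 0.026700 mol
mass O = 1.843 − (0.96178 + 0.026914) = 0.85431 g → mol O = 0.85431 ÷ 15.999 = 0.053398 mol
Divide by the smallest (0.026700 mol): C 2.999, H 1.000, O 2.000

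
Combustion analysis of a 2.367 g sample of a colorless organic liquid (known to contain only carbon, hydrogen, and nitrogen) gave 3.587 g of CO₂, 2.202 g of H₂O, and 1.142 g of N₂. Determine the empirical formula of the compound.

CH3N

mol C = 3.587 g CO₂ ÷ 44.009 g/mol = 0.081506 mol
mol H = 2 × 2.202 g H₂O ÷ 18.015 g/mol = 0.24446 mol
mol N = 2 × 1.142 g N₂ ÷ 28.014 g/mol = 0.081531 mol
Divide by the smallest (0.081506 mol): C 1.000, H 2.999, N 1.000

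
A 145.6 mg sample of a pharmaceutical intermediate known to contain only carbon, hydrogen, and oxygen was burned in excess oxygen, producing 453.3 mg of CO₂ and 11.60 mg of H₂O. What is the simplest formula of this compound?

C8HO

mol C = 0.4533 g CO₂ ÷ 44.009 g/mol = 0.010300 mol
mol H = 2 × 0.01160 g H₂O ÷ 18.015 g/mol = 0.0012878 mol
mass O = 0.1456 − (0.12372 + 0.0012981) = 0.020587 g → mol O = 0.020587 ÷ 15.999 = 0.0012867 mol
Divide by the smallest (0.0012867 mol): C 8.005, H 1.001, O 1.000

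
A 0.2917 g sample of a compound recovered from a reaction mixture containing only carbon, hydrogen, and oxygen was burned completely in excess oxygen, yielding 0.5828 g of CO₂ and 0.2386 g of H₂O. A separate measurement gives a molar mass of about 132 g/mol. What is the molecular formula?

mol C = 0.5828 g CO₂ ÷ 44.009 g/mol = 0.013243 mol
mol H = 2 × 0.2386 g H₂O ÷ 18.015 g/mol = 0.026489 mol
mass O = 0.2917 − (0.15906 + 0.026701) = 0.10594 g → mol O = 0.10594 ÷ 15.999 = 0.0066217 mol
Divide by the smallest (0.0066217 mol): C 2.000, H 4.000, O 1.000
Empirical formula: C2H4O
Empirical-formula mass = 44.05 g/mol; 132 ÷ 44.05 ≈ 3, so the molecular formula is C6H12O3.

C6H12O3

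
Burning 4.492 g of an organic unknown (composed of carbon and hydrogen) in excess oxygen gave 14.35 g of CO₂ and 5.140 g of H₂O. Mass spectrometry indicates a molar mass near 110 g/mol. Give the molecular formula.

mol C = 14.35 g CO₂ ÷ 44.009 g/mol = 0.32607 mol
mol H = 2 × 5.140 g H₂O ÷ 18.015 g/mol = 0.57064 mol
Divide by the smallest (0.32607 mol): C 1.000, H 1.750
Multiplying each by 4 gives whole numbers: C 4.00, H 7.00
Empirical formula: C4H7
Empirical-formula mass = 55.10 g/mol; 110 ÷ 55.10 ≈ 2, so the molecular formula is C8H14.

C8H14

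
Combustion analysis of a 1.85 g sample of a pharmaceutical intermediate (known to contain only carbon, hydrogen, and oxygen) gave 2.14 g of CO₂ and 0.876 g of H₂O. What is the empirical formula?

C2H4O3

mol C = 2.14 g CO₂ ÷ 44.009 g/mol = 0.04863 mol
mol H = 2 × 0.876 g H₂O ÷ 18.015 g/mol = 0.09725 mol
mass O = 1.85 − (0.5841 + 0.09803) = 1.168 g → mol O = 1.168 ÷ 15.999 = 0.07300 mol
Divide by the smallest (0.04863 mol): C 1.000, H 2.000, O 1.501
Multiplying each by 2 gives whole numbers: C 2.00, H 4.00, O 3.00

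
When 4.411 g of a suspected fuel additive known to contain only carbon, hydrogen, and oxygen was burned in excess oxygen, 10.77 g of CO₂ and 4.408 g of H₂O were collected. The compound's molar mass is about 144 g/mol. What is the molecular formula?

mol C = 10.77 g CO₂ ÷ 44.009 g/mol = 0.24472 mol
mol H = 2 × 4.408 g H₂O ÷ 18.015 g/mol = 0.48937 mol
mass O = 4.411 − (2.9394 + 0.49328) = 0.97835 g → mol O = 0.97835 ÷ 15.999 = 0.061151 mol
Divide by the smallest (0.061151 mol): C 4.002, H 8.003, O 1.000
Empirical formula: C4H8O
Empirical-formula mass = 72.11 g/mol; 144 ÷ 72.11 ≈ 2, so the molecular formula is C8H16O2.

C8H16O2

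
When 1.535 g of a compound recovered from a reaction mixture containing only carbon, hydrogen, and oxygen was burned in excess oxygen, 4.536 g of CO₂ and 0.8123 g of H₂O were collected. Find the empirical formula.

C8H7O

mol C = 4.536 g CO₂ ÷ 44.009 g/mol = 0.10307 mol
mol H = 2 × 0.8123 g H₂O ÷ 18.015 g/mol = 0.090180 mol
mass O = 1.535 − (1.2380 + 0.090902) = 0.20613 g → mol O = 0.20613 ÷ 15.999 = 0.012884 mol
Divide by the smallest (0.012884 mol): C 8.000, H 7.000, O 1.000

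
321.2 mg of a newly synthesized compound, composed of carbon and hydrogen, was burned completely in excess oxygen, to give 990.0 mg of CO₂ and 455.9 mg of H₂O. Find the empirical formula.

mol C = 0.9900 g CO₂ ÷ 44.009 g/mol = 0.022495 mol
mol H = 2 × 0.4559 g H₂O ÷ 18.015 g/mol = 0.050613 mol
Divide by the smallest (0.022495 mol): C 1.000, H 2.250
Multiplying each by 4 gives whole numbers: C 4.00, H 9.00

C4H9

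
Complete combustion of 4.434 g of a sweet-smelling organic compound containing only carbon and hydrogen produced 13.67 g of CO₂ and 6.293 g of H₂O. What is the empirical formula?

mol C = 13.67 g CO₂ ÷ 44.009 g/mol = 0.31062 mol
mol H = 2 × 6.293 g H₂O ÷ 18.015 g/mol = 0.69864 mol
Divide by the smallest (0.31062 mol): C 1.000, H 2.249
Multiplying each by 4 gives whole numbers: C 4.00, H 9.00

C4H9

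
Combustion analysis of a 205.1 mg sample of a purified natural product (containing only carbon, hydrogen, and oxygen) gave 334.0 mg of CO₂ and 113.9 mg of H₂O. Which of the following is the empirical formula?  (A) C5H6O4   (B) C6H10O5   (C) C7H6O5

mol C = 0.3340 g CO₂ ÷ 44.009 g/mol = 0.0075894 mol
mol H = 2 × 0.1139 g H₂O ÷ 18.015 g/mol = 0.012645 mol
mass O = 0.2051 − (0.091156 + 0.012746) = 0.10120 g → mol O = 0.10120 ÷ 15.999 = 0.0063253 mol
Divide by the smallest (0.0063253 mol): C 1.200, H 1.999, O 1.000
Multiplying each by 5 gives whole numbers: C 6.00, H 10.00, O 5.00

(B) C6H10O5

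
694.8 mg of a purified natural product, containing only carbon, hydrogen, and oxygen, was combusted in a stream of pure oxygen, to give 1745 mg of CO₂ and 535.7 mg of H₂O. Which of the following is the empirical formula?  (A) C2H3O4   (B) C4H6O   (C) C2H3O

(B) C4H6O

mol C = 1.745 g CO₂ ÷ 44.009 g/mol = 0.039651 mol
mol H = 2 × 0.5357 g H₂O ÷ 18.015 g/mol = 0.059473 mol
mass O = 0.6948 − (0.47625 + 0.059948) = 0.15860 g → mol O = 0.15860 ÷ 15.999 = 0.0099133 mol
Divide by the smallest (0.0099133 mol): C 4.000, H 5.999, O 1.000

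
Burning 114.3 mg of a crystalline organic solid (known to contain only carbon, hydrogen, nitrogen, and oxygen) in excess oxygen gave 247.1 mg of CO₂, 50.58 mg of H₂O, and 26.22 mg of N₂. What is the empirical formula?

mol C = 0.2471 g CO₂ ÷ 44.009 g/mol = 0.0056148 mol
mol H = 2 × 0.05058 g H₂O ÷ 18.015 g/mol = 0.0056153 mol
mol N = 2 × 0.02622 g N₂ ÷ 28.014 g/mol = 0.0018719 mol
mass O = 0.1143 − (0.067439 + 0.0056602 + 0.026220) = 0.014981 g → mol O = 0.014981 ÷ 15.999 = 0.00093636 mol
Divide by the smallest (0.00093636 mol): C 5.996, H 5.997, N 1.999, O 1.000

C6H6N2O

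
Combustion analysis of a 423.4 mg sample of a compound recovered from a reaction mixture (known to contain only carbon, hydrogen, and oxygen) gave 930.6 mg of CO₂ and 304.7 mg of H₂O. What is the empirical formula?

C5H8O2

mol C = 0.9306 g CO₂ ÷ 44.009 g/mol = 0.021146 mol
mol H = 2 × 0.3047 g H₂O ÷ 18.015 g/mol = 0.033827 mol
mass O = 0.4234 − (0.25398 + 0.034098) = 0.13532 g → mol O = 0.13532 ÷ 15.999 = 0.0084581 mol
Divide by the smallest (0.0084581 mol): C 2.500, H 3.999, O 1.000
Multiplying each by 2 gives whole numbers: C 5.00, H 8.00, O 2.00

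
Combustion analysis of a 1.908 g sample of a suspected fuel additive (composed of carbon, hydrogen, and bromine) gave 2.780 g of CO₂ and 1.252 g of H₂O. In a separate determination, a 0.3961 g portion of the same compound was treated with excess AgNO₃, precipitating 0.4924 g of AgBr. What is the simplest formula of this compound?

C5H11Br

mol C = 2.780 g CO₂ ÷ 44.009 g/mol = 0.063169 mol
mol H = 2 × 1.252 g H₂O ÷ 18.015 g/mol = 0.13900 mol
From the AgBr data: mol Br per gram of compound = (0.4924 ÷ 187.772) ÷ 0.3961 = 0.0066204 mol/g, so in the 1.908 g combustion sample mol Br = 0.012632 mol
Divide by the smallest (0.012632 mol): C 5.001, H 11.004, Br 1.000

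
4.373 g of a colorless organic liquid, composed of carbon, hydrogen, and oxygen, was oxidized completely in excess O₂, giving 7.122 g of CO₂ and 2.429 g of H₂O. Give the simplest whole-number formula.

mol C = 7.122 g CO₂ ÷ 44.009 g/mol = 0.16183 mol
mol H = 2 × 2.429 g H₂O ÷ 18.015 g/mol = 0.26966 mol
mass O = 4.373 − (1.9437 + 0.27182) = 2.1574 g → mol O = 2.1574 ÷ 15.999 = 0.13485 mol
Divide by the smallest (0.13485 mol): C 1.200, H 2.000, O 1.000
Multiplying each by 5 gives whole numbers: C 6.00, H 10.00, O 5.00

C6H10O5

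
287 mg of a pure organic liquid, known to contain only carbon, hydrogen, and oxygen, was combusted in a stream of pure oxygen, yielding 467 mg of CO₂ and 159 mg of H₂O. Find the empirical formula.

mol C = 0.467 g CO₂ ÷ 44.009 g/mol = 0.01061 mol
mol H = 2 × 0.159 g H₂O ÷ 18.015 g/mol = 0.01765 mol
mass O = 0.287 − (0.1275 + 0.01779) = 0.1418 g → mol O = 0.1418 ÷ 15.999 = 0.008860 mol
Divide by the smallest (0.008860 mol): C 1.198, H 1.992, O 1.000
Multiplying each by 5 gives whole numbers: C 5.99, H 9.96, O 5.00

C6H10O5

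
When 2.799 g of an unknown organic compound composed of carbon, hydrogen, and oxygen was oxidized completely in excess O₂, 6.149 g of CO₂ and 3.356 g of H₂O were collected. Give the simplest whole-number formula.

mol C = 6.149 g CO₂ ÷ 44.009 g/mol = 0.13972 mol
mol H = 2 × 3.356 g H₂O ÷ 18.015 g/mol = 0.37258 mol
mass O = 2.799 − (1.6782 + 0.37556) = 0.74525 g → mol O = 0.74525 ÷ 15.999 = 0.046581 mol
Divide by the smallest (0.046581 mol): C 3.000, H 7.999, O 1.000

C3H8O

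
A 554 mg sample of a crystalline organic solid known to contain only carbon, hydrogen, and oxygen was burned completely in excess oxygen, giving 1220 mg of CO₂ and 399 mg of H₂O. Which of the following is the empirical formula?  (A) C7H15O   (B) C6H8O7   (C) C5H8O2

mol C = 1.22 g CO₂ ÷ 44.009 g/mol = 0.02772 mol
mol H = 2 × 0.399 g H₂O ÷ 18.015 g/mol = 0.04430 mol
mass O = 0.554 − (0.3330 + 0.04465) = 0.1764 g → mol O = 0.1764 ÷ 15.999 = 0.01102 mol
Divide by the smallest (0.01102 mol): C 2.514, H 4.018, O 1.000
Multiplying each by 2 gives whole numbers: C 5.03, H 8.04, O 2.00

(C) C5H8O2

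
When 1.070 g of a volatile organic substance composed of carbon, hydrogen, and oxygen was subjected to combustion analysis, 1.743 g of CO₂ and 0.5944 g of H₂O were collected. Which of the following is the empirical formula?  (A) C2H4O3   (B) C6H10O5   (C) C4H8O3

(B) C6H10O5

mol C = 1.743 g CO₂ ÷ 44.009 g/mol = 0.039606 mol
mol H = 2 × 0.5944 g H₂O ÷ 18.015 g/mol = 0.065989 mol
mass O = 1.070 − (0.47570 + 0.066517) = 0.52778 g → mol O = 0.52778 ÷ 15.999 = 0.032988 mol
Divide by the smallest (0.032988 mol): C 1.201, H 2.000, O 1.000
Multiplying each by 5 gives whole numbers: C 6.00, H 10.00, O 5.00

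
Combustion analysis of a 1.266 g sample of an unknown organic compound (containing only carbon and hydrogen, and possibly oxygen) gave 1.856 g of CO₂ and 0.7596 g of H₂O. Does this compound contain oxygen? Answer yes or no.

mol C = 1.856 g CO₂ ÷ 44.009 g/mol = 0.042173 mol
mol H = 2 × 0.7596 g H₂O ÷ 18.015 g/mol = 0.084330 mol
C and H account for only 0.59155 g of the 1.266 g sample; the remaining 0.67445 g must be oxygen.

yes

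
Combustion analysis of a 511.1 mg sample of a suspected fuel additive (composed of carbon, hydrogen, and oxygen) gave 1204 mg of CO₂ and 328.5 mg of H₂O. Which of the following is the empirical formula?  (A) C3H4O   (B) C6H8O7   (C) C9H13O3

(A) C3H4O

mol C = 1.204 g CO₂ ÷ 44.009 g/mol = 0.027358 mol
mol H = 2 × 0.3285 g H₂O ÷ 18.015 g/mol = 0.036470 mol
mass O = 0.5111 − (0.32860 + 0.036761) = 0.14574 g → mol O = 0.14574 ÷ 15.999 = 0.0091094 mol
Divide by the smallest (0.0091094 mol): C 3.003, H 4.004, O 1.000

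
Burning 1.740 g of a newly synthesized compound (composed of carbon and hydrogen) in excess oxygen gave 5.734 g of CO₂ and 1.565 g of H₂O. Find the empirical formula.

C3H4

mol C = 5.734 g CO₂ ÷ 44.009 g/mol = 0.13029 mol
mol H = 2 × 1.565 g H₂O ÷ 18.015 g/mol = 0.17374 mol
Divide by the smallest (0.13029 mol): C 1.000, H 1.334
Multiplying each by 3 gives whole numbers: C 3.00, H 4.00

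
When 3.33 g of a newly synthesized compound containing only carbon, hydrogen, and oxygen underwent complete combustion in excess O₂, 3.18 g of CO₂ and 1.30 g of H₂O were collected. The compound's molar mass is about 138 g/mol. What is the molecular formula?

mol C = 3.18 g CO₂ ÷ 44.009 g/mol = 0.07226 mol
mol H = 2 × 1.30 g H₂O ÷ 18.015 g/mol = 0.1443 mol
mass O = 3.33 − (0.8679 + 0.1455) = 2.317 g → mol O = 2.317 ÷ 15.999 = 0.1448 mol
Divide by the smallest (0.07226 mol): C 1.000, H 1.997, O 2.004
Empirical formula: CH2O2
Empirical-formula mass = 46.02 g/mol; 138 ÷ 46.02 ≈ 3, so the molecular formula is C3H6O6.

C3H6O6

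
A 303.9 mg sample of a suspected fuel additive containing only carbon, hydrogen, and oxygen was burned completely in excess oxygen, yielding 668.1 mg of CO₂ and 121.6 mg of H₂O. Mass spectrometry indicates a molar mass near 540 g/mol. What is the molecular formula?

C27H24O12

mol C = 0.6681 g CO₂ ÷ 44.009 g/mol = 0.015181 mol
mol H = 2 × 0.1216 g H₂O ÷ 18.015 g/mol = 0.013500 mol
mass O = 0.3039 − (0.18234 + 0.013608) = 0.10795 g → mol O = 0.10795 ÷ 15.999 = 0.0067475 mol
Divide by the smallest (0.0067475 mol): C 2.250, H 2.001, O 1.000
Multiplying each by 4 gives whole numbers: C 9.00, H 8.00, O 4.00
Empirical formula: C9H8O4
Empirical-formula mass = 180.16 g/mol; 540 ÷ 180.16 ≈ 3, so the molecular formula is C27H24O12.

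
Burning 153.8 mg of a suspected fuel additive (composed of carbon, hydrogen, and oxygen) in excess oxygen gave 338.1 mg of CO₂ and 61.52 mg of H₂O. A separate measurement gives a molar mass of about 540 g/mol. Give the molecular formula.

C27H24O12

mol C = 0.3381 g CO₂ ÷ 44.009 g/mol = 0.0076825 mol
mol H = 2 × 0.06152 g H₂O ÷ 18.015 g/mol = 0.0068299 mol
mass O = 0.1538 − (0.092275 + 0.0068845) = 0.054641 g → mol O = 0.054641 ÷ 15.999 = 0.0034153 mol
Divide by the smallest (0.0034153 mol): C 2.249, H 2.000, O 1.000
Multiplying each by 4 gives whole numbers: C 9.00, H 8.00, O 4.00
Empirical formula: C9H8O4
Empirical-formula mass = 180.16 g/mol; 540 ÷ 180.16 ≈ 3, so the molecular formula is C27H24O12.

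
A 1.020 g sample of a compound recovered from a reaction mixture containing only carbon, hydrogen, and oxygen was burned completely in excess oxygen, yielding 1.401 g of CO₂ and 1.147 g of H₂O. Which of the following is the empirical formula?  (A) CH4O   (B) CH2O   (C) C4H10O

(A) CH4O

mol C = 1.401 g CO₂ ÷ 44.009 g/mol = 0.031834 mol
mol H = 2 × 1.147 g H₂O ÷ 18.015 g/mol = 0.12734 mol
mass O = 1.020 − (0.38236 + 0.12836) = 0.50928 g → mol O = 0.50928 ÷ 15.999 = 0.031832 mol
Divide by the smallest (0.031832 mol): C 1.000, H 4.000, O 1.000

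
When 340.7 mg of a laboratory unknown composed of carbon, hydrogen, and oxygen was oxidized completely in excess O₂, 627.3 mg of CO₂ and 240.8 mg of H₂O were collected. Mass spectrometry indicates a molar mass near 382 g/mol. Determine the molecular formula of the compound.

C16H30O10

mol C = 0.6273 g CO₂ ÷ 44.009 g/mol = 0.014254 mol
mol H = 2 × 0.2408 g H₂O ÷ 18.015 g/mol = 0.026733 mol
mass O = 0.3407 − (0.17120 + 0.026947) = 0.14255 g → mol O = 0.14255 ÷ 15.999 = 0.0089099 mol
Divide by the smallest (0.0089099 mol): C 1.600, H 3.000, O 1.000
Multiplying each by 5 gives whole numbers: C 8.00, H 15.00, O 5.00
Empirical formula: C8H15O5
Empirical-formula mass = 191.20 g/mol; 382 ÷ 191.20 ≈ 2, so the molecular formula is C16H30O10.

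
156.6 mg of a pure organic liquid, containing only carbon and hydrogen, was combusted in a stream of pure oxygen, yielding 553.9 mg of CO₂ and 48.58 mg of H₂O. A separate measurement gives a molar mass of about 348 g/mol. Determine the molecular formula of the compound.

mol C = 0.5539 g CO₂ ÷ 44.009 g/mol = 0.012586 mol
mol H = 2 × 0.04858 g H₂O ÷ 18.015 g/mol = 0.0053933 mol
Divide by the smallest (0.0053933 mol): C 2.334, H 1.000
Multiplying each by 3 gives whole numbers: C 7.00, H 3.00
Empirical formula: C7H3
Empirical-formula mass = 87.10 g/mol; 348 ÷ 87.10 ≈ 4, so the molecular formula is C28H12.

C28H12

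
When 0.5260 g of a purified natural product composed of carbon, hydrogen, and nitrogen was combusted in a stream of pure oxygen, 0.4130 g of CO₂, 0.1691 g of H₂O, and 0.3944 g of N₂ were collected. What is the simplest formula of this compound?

CH2N3

mol C = 0.4130 g CO₂ ÷ 44.009 g/mol = 0.0093844 mol
mol H = 2 × 0.1691 g H₂O ÷ 18.015 g/mol = 0.018773 mol
mol N = 2 × 0.3944 g N₂ ÷ 28.014 g/mol = 0.028157 mol
Divide by the smallest (0.0093844 mol): C 1.000, H 2.000, N 3.000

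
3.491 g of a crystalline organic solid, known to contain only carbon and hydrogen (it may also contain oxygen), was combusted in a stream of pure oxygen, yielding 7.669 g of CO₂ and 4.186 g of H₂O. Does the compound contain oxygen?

mol C = 7.669 g CO₂ ÷ 44.009 g/mol = 0.17426 mol
mol H = 2 × 4.186 g H₂O ÷ 18.015 g/mol = 0.46472 mol
C and H account for only 2.5615 g of the 3.491 g sample; the remaining 0.92952 g must be oxygen.

yes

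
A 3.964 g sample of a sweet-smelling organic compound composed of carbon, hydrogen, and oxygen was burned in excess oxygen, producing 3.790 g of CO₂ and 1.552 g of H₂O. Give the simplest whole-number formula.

CH2O2

mol C = 3.790 g CO₂ ÷ 44.009 g/mol = 0.086119 mol
mol H = 2 × 1.552 g H₂O ÷ 18.015 g/mol = 0.17230 mol
mass O = 3.964 − (1.0344 + 0.17368) = 2.7559 g → mol O = 2.7559 ÷ 15.999 = 0.17226 mol
Divide by the smallest (0.086119 mol): C 1.000, H 2.001, O 2.000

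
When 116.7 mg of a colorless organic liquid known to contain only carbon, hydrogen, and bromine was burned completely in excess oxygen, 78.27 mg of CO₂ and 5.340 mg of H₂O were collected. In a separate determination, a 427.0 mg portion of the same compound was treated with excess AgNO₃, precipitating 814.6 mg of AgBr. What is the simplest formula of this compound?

C3HBr2

mol C = 0.07827 g CO₂ ÷ 44.009 g/mol = 0.0017785 mol
mol H = 2 × 0.005340 g H₂O ÷ 18.015 g/mol = 0.00059284 mol
From the AgBr data: mol Br per gram of compound = (0.8146 ÷ 187.772) ÷ 0.4270 = 0.010160 mol/g, so in the 0.1167 g combustion sample mol Br = 0.0011857 mol
Divide by the smallest (0.00059284 mol): C 3.000, H 1.000, Br 2.000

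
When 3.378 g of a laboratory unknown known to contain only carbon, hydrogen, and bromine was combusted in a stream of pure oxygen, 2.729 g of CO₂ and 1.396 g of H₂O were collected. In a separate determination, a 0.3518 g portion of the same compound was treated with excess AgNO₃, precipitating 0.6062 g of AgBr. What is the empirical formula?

mol C = 2.729 g CO₂ ÷ 44.009 g/mol = 0.062010 mol
mol H = 2 × 1.396 g H₂O ÷ 18.015 g/mol = 0.15498 mol
From the AgBr data: mol Br per gram of compound = (0.6062 ÷ 187.772) ÷ 0.3518 = 0.0091768 mol/g, so in the 3.378 g combustion sample mol Br = 0.030999 mol
Divide by the smallest (0.030999 mol): C 2.000, H 5.000, Br 1.000

C2H5Br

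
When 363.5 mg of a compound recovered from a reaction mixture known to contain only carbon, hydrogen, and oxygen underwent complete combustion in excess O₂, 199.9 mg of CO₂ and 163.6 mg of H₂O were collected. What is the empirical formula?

mol C = 0.1999 g CO₂ ÷ 44.009 g/mol = 0.0045423 mol
mol H = 2 × 0.1636 g H₂O ÷ 18.015 g/mol = 0.018163 mol
mass O = 0.3635 − (0.054557 + 0.018308) = 0.29064 g → mol O = 0.29064 ÷ 15.999 = 0.018166 mol
Divide by the smallest (0.0045423 mol): C 1.000, H 3.999, O 3.999

CH4O4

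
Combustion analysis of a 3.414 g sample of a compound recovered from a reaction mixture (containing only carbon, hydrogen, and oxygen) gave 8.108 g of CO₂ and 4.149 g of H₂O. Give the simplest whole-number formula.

mol C = 8.108 g CO₂ ÷ 44.009 g/mol = 0.18424 mol
mol H = 2 × 4.149 g H₂O ÷ 18.015 g/mol = 0.46062 mol
mass O = 3.414 − (2.2128 + 0.46430) = 0.73685 g → mol O = 0.73685 ÷ 15.999 = 0.046056 mol
Divide by the smallest (0.046056 mol): C 4.000, H 10.001, O 1.000

C4H10O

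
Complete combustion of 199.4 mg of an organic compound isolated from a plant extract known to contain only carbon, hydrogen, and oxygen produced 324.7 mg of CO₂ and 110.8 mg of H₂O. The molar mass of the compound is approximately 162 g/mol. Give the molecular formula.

C6H10O5

mol C = 0.3247 g CO₂ ÷ 44.009 g/mol = 0.0073780 mol
mol H = 2 × 0.1108 g H₂O ÷ 18.015 g/mol = 0.012301 mol
mass O = 0.1994 − (0.088618 + 0.012399) = 0.098383 g → mol O = 0.098383 ÷ 15.999 = 0.0061493 mol
Divide by the smallest (0.0061493 mol): C 1.200, H 2.000, O 1.000
Multiplying each by 5 gives whole numbers: C 6.00, H 10.00, O 5.00
Empirical formula: C6H10O5
Empirical-formula mass = 162.14 g/mol; 162 ÷ 162.14 ≈ 1, so the molecular formula is C6H10O5.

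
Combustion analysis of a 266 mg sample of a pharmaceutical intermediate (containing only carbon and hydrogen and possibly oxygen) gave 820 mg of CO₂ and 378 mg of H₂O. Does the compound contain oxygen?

mol C = 0.820 g CO₂ ÷ 44.009 g/mol = 0.01863 mol
mol H = 2 × 0.378 g H₂O ÷ 18.015 g/mol = 0.04197 mol
C and H together account for 0.2661 g — essentially the entire 0.266 g sample — so the compound contains no oxygen.

no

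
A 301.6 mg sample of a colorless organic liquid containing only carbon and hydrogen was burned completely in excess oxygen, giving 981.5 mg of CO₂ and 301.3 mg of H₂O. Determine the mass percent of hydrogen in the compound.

mol C = 0.9815 g CO₂ ÷ 44.009 g/mol = 0.022302 mol
mol H = 2 × 0.3013 g H₂O ÷ 18.015 g/mol = 0.033450 mol
mass % H = 0.033718 g ÷ 0.3016 g × 100%

11.18%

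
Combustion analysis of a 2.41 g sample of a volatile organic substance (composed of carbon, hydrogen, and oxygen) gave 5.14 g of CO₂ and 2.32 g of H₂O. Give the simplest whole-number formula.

mol C = 5.14 g CO₂ ÷ 44.009 g/mol = 0.1168 mol
mol H = 2 × 2.32 g H₂O ÷ 18.015 g/mol = 0.2576 mol
mass O = 2.41 − (1.403 + 0.2596) = 0.7476 g → mol O = 0.7476 ÷ 15.999 = 0.04673 mol
Divide by the smallest (0.04673 mol): C 2.500, H 5.512, O 1.000
Multiplying each by 2 gives whole numbers: C 5.00, H 11.02, O 2.00

C5H11O2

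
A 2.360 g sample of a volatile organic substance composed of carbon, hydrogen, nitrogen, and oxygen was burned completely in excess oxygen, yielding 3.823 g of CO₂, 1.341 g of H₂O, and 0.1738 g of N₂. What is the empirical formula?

C7H12NO5

mol C = 3.823 g CO₂ ÷ 44.009 g/mol = 0.086869 mol
mol H = 2 × 1.341 g H₂O ÷ 18.015 g/mol = 0.14888 mol
mol N = 2 × 0.1738 g N₂ ÷ 28.014 g/mol = 0.012408 mol
mass O = 2.360 − (1.0434 + 0.15007 + 0.17380) = 0.99275 g → mol O = 0.99275 ÷ 15.999 = 0.062051 mol
Divide by the smallest (0.012408 mol): C 7.001, H 11.998, N 1.000, O 5.001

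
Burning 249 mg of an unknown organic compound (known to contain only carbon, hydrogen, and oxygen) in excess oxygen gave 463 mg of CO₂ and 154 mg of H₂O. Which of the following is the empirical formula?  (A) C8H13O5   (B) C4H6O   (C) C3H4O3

mol C = 0.463 g CO₂ ÷ 44.009 g/mol = 0.01052 mol
mol H = 2 × 0.154 g H₂O ÷ 18.015 g/mol = 0.01710 mol
mass O = 0.249 − (0.1264 + 0.01723) = 0.1054 g → mol O = 0.1054 ÷ 15.999 = 0.006588 mol
Divide by the smallest (0.006588 mol): C 1.597, H 2.595, O 1.000
Multiplying each by 5 gives whole numbers: C 7.98, H 12.98, O 5.00

(A) C8H13O5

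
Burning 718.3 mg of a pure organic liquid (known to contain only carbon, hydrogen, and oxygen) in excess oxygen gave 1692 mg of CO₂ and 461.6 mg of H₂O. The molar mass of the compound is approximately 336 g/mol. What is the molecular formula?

mol C = 1.692 g CO₂ ÷ 44.009 g/mol = 0.038447 mol
mol H = 2 × 0.4616 g H₂O ÷ 18.015 g/mol = 0.051246 mol
mass O = 0.7183 − (0.46178 + 0.051656) = 0.20486 g → mol O = 0.20486 ÷ 15.999 = 0.012805 mol
Divide by the smallest (0.012805 mol): C 3.003, H 4.002, O 1.000
Empirical formula: C3H4O
Empirical-formula mass = 56.06 g/mol; 336 ÷ 56.06 ≈ 6, so the molecular formula is C18H24O6.

C18H24O6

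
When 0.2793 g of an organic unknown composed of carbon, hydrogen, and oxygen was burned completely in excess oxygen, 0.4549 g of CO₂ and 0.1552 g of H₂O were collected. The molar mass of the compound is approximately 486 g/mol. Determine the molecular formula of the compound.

mol C = 0.4549 g CO₂ ÷ 44.009 g/mol = 0.010337 mol
mol H = 2 × 0.1552 g H₂O ÷ 18.015 g/mol = 0.017230 mol
mass O = 0.2793 − (0.12415 + 0.017368) = 0.13778 g → mol O = 0.13778 ÷ 15.999 = 0.0086118 mol
Divide by the smallest (0.0086118 mol): C 1.200, H 2.001, O 1.000
Multiplying each by 5 gives whole numbers: C 6.00, H 10.00, O 5.00
Empirical formula: C6H10O5
Empirical-formula mass = 162.14 g/mol; 486 ÷ 162.14 ≈ 3, so the molecular formula is C18H30O15.

C18H30O15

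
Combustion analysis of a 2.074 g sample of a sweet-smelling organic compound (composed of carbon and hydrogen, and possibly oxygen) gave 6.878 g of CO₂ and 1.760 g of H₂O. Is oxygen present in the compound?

no

mol C = 6.878 g CO₂ ÷ 44.009 g/mol = 0.15629 mol
mol H = 2 × 1.760 g H₂O ÷ 18.015 g/mol = 0.19539 mol
C and H together account for 2.0741 g — essentially the entire 2.074 g sample — so the compound contains no oxygen.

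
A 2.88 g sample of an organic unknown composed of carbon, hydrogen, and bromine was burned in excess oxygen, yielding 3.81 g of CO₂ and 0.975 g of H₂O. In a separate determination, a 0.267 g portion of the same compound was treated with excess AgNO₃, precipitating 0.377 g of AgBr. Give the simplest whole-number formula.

mol C = 3.81 g CO₂ ÷ 44.009 g/mol = 0.08657 mol
mol H = 2 × 0.975 g H₂O ÷ 18.015 g/mol = 0.1082 mol
From the AgBr data: mol Br per gram of compound = (0.377 ÷ 187.772) ÷ 0.267 = 0.007520 mol/g, so in the 2.88 g combustion sample mol Br = 0.02166 mol
Divide by the smallest (0.02166 mol): C 3.998, H 4.998, Br 1.000

C4H5Br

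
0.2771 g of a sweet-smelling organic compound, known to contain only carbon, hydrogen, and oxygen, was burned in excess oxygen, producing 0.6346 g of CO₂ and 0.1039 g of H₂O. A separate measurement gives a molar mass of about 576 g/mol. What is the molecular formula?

mol C = 0.6346 g CO₂ ÷ 44.009 g/mol = 0.014420 mol
mol H = 2 × 0.1039 g H₂O ÷ 18.015 g/mol = 0.011535 mol
mass O = 0.2771 − (0.17320 + 0.011627) = 0.092277 g → mol O = 0.092277 ÷ 15.999 = 0.0057677 mol
Divide by the smallest (0.0057677 mol): C 2.500, H 2.000, O 1.000
Multiplying each by 2 gives whole numbers: C 5.00, H 4.00, O 2.00
Empirical formula: C5H4O2
Empirical-formula mass = 96.08 g/mol; 576 ÷ 96.08 ≈ 6, so the molecular formula is C30H24O12.

C30H24O12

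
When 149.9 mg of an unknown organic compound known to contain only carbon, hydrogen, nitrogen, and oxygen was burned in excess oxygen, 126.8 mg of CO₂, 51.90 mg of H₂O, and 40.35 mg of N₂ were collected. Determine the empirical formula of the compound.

C2H4N2O3

mol C = 0.1268 g CO₂ ÷ 44.009 g/mol = 0.0028812 mol
mol H = 2 × 0.05190 g H₂O ÷ 18.015 g/mol = 0.0057619 mol
mol N = 2 × 0.04035 g N₂ ÷ 28.014 g/mol = 0.0028807 mol
mass O = 0.1499 − (0.034606 + 0.0058080 + 0.040350) = 0.069136 g → mol O = 0.069136 ÷ 15.999 = 0.0043212 mol
Divide by the smallest (0.0028807 mol): C 1.000, H 2.000, N 1.000, O 1.500
Multiplying each by 2 gives whole numbers: C 2.00, H 4.00, N 2.00, O 3.00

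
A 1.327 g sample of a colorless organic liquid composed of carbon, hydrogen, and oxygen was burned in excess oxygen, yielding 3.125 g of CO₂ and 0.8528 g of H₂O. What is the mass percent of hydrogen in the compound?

mol C = 3.125 g CO₂ ÷ 44.009 g/mol = 0.071008 mol
mol H = 2 × 0.8528 g H₂O ÷ 18.015 g/mol = 0.094677 mol
mass O = 1.327 − (0.85288 + 0.095434) = 0.37869 g → mol O = 0.37869 ÷ 15.999 = 0.023669 mol
mass % H = 0.095434 g ÷ 1.327 g × 100%

7.19%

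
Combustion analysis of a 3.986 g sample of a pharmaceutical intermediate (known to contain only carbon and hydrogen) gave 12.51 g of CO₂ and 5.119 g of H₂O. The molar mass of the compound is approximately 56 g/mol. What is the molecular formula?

mol C = 12.51 g CO₂ ÷ 44.009 g/mol = 0.28426 mol
mol H = 2 × 5.119 g H₂O ÷ 18.015 g/mol = 0.56830 mol
Divide by the smallest (0.28426 mol): C 1.000, H 1.999
Empirical formula: CH2
Empirical-formula mass = 14.03 g/mol; 56 ÷ 14.03 ≈ 4, so the molecular formula is C4H8.

C4H8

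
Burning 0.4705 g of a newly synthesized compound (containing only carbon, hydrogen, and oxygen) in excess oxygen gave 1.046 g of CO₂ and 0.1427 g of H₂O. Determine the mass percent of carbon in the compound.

mol C = 1.046 g CO₂ ÷ 44.009 g/mol = 0.023768 mol
mol H = 2 × 0.1427 g H₂O ÷ 18.015 g/mol = 0.015842 mol
mass O = 0.4705 − (0.28548 + 0.015969) = 0.16906 g → mol O = 0.16906 ÷ 15.999 = 0.010567 mol
mass % C = 0.28548 g ÷ 0.4705 g × 100%

60.67%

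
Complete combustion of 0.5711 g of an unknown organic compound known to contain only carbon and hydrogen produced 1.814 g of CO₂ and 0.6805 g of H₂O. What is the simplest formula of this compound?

mol C = 1.814 g CO₂ ÷ 44.009 g/mol = 0.041219 mol
mol H = 2 × 0.6805 g H₂O ÷ 18.015 g/mol = 0.075548 mol
Divide by the smallest (0.041219 mol): C 1.000, H 1.833
Multiplying each by 6 gives whole numbers: C 6.00, H 11.00

C6H11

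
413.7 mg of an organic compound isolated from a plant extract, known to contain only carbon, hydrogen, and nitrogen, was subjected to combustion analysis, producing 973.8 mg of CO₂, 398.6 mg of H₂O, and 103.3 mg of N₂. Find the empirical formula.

C3H6N

mol C = 0.9738 g CO₂ ÷ 44.009 g/mol = 0.022127 mol
mol H = 2 × 0.3986 g H₂O ÷ 18.015 g/mol = 0.044252 mol
mol N = 2 × 0.1033 g N₂ ÷ 28.014 g/mol = 0.0073749 mol
Divide by the smallest (0.0073749 mol): C 3.000, H 6.000, N 1.000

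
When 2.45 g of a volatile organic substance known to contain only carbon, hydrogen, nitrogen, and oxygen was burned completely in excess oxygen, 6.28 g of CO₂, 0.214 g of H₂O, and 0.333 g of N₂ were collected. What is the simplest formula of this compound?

mol C = 6.28 g CO₂ ÷ 44.009 g/mol = 0.1427 mol
mol H = 2 × 0.214 g H₂O ÷ 18.015 g/mol = 0.02376 mol
mol N = 2 × 0.333 g N₂ ÷ 28.014 g/mol = 0.02377 mol
mass O = 2.45 − (1.714 + 0.02395 + 0.3330) = 0.3791 g → mol O = 0.3791 ÷ 15.999 = 0.02370 mol
Divide by the smallest (0.02370 mol): C 6.022, H 1.003, N 1.003, O 1.000

C6HNO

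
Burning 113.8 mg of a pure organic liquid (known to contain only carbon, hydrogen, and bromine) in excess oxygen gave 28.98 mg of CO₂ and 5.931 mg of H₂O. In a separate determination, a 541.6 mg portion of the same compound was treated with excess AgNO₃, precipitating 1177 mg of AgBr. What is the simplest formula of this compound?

mol C = 0.02898 g CO₂ ÷ 44.009 g/mol = 0.00065850 mol
mol H = 2 × 0.005931 g H₂O ÷ 18.015 g/mol = 0.00065845 mol
From the AgBr data: mol Br per gram of compound = (1.177 ÷ 187.772) ÷ 0.5416 = 0.011574 mol/g, so in the 0.1138 g combustion sample mol Br = 0.0013171 mol
Divide by the smallest (0.00065845 mol): C 1.000, H 1.000, Br 2.000

CHBr2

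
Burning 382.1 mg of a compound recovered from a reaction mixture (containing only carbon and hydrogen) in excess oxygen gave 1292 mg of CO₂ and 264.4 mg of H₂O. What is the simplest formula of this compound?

mol C = 1.292 g CO₂ ÷ 44.009 g/mol = 0.029358 mol
mol H = 2 × 0.2644 g H₂O ÷ 18.015 g/mol = 0.029353 mol
Divide by the smallest (0.029353 mol): C 1.000, H 1.000

CH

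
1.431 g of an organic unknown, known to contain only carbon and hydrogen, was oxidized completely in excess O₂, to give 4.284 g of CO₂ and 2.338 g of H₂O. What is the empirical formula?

C3H8

mol C = 4.284 g CO₂ ÷ 44.009 g/mol = 0.097344 mol
mol H = 2 × 2.338 g H₂O ÷ 18.015 g/mol = 0.25956 mol
Divide by the smallest (0.097344 mol): C 1.000, H 2.666
Multiplying each by 3 gives whole numbers: C 3.00, H 8.00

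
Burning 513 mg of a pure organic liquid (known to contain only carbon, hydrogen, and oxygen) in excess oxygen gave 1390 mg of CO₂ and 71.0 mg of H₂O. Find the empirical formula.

mol C = 1.39 g CO₂ ÷ 44.009 g/mol = 0.03158 mol
mol H = 2 × 0.0710 g H₂O ÷ 18.015 g/mol = 0.007882 mol
mass O = 0.513 − (0.3794 + 0.007945) = 0.1257 g → mol O = 0.1257 ÷ 15.999 = 0.007856 mol
Divide by the smallest (0.007856 mol): C 4.020, H 1.003, O 1.000

C4HO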